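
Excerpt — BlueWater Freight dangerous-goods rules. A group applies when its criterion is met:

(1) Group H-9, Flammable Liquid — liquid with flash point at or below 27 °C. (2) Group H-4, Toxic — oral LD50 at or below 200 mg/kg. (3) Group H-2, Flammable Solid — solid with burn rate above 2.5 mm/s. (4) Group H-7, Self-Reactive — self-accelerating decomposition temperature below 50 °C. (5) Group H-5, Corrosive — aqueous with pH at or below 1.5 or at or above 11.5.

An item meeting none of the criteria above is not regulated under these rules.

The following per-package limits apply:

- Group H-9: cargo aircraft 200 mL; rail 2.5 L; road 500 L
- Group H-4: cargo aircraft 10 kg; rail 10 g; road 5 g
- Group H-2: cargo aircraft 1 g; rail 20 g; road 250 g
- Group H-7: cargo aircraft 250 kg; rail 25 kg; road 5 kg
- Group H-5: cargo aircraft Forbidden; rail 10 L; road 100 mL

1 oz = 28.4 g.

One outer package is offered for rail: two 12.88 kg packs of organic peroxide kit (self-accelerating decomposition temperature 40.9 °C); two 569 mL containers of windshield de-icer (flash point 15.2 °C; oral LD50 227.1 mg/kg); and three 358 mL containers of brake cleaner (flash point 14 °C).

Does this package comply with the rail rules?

No

Organic peroxide kit: self-accelerating decomposition temperature 40.9 °C < 50 °C → Group H-7 (Self-Reactive).
The windshield de-icer has flash point 15.2 °C, which is ≤ 27 °C, so it is Group H-9 (Flammable Liquid).
With flash point 14 °C (≤ 27 °C), the brake cleaner falls in Group H-9.
Group H-7 quantity: two 12.88 kg packs = 25.76 kg.
25.76 kg > 25 kg (rail limit, Group H-7) — over the limit.
Group H-9 net quantity: (two 569 mL containers = 1.138 L) + (three 358 mL containers = 1.074 L) = 2.212 L.
That is within the Group H-9 rail limit of 2.5 L.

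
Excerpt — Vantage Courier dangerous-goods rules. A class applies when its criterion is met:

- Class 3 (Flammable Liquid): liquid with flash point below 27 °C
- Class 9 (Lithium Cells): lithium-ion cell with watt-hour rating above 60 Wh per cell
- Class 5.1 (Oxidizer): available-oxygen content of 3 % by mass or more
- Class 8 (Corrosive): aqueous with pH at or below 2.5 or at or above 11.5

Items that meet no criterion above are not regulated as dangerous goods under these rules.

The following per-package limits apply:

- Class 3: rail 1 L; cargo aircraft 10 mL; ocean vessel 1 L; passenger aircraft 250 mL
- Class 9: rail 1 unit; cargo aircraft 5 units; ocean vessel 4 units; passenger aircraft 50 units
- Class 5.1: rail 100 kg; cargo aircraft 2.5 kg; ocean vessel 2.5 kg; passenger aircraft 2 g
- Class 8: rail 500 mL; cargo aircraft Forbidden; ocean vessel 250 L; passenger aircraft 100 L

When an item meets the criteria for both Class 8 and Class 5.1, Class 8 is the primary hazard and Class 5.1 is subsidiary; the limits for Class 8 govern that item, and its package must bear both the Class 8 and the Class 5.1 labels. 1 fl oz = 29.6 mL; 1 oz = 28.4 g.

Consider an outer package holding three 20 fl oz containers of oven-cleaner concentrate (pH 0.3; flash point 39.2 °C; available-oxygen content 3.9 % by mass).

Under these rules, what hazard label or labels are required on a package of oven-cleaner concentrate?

Class 5.1 and 8

pH 0.3 meets the Class 8 criterion (Corrosive), so the oven-cleaner concentrate is Class 8.
Oven-cleaner concentrate: available-oxygen content 3.9 % by mass ≥ 3 % by mass → Class 5.1 (Oxidizer).
By the precedence rule Class 8 is primary and Class 5.1 is subsidiary, and that rule requires both labels on the package.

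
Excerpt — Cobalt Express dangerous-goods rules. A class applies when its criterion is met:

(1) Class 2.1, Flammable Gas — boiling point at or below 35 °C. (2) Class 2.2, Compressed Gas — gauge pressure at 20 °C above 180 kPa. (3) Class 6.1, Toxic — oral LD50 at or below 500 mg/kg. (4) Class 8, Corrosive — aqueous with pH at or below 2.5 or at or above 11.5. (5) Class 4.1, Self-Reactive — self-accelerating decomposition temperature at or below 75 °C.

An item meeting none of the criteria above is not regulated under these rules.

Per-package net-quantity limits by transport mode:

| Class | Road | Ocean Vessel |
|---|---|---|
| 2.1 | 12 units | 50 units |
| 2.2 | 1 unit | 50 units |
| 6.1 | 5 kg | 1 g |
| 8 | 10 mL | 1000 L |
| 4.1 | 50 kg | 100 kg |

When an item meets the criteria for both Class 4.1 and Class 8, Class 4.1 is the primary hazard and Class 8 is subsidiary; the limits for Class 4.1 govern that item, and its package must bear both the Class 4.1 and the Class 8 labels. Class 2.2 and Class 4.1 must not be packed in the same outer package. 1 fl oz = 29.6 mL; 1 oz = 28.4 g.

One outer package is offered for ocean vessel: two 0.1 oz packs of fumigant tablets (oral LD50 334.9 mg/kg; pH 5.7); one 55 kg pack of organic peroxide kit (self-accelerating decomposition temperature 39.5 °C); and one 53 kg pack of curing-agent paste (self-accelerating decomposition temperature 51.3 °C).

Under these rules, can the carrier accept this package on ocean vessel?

No

With oral LD50 334.9 mg/kg (≤ 500 mg/kg), the fumigant tablets fall in Class 6.1.
Self-accelerating decomposition temperature 39.5 °C meets the Class 4.1 criterion (Self-Reactive), so the organic peroxide kit is Class 4.1.
With self-accelerating decomposition temperature 51.3 °C (≤ 75 °C), the curing-agent paste falls in Class 4.1.
Class 4.1 net quantity: 55 kg + 53 kg = 108 kg.
108 kg > 100 kg (ocean vessel limit, Class 4.1) — over the limit.
Class 6.1 quantity: two 0.1 oz packs = 5.68 g.
5.68 g exceeds the ocean vessel limit of 1 g for Class 6.1.
The segregation rule (Class 2.2 with Class 4.1) does not apply to Class 4.1 with Class 6.1.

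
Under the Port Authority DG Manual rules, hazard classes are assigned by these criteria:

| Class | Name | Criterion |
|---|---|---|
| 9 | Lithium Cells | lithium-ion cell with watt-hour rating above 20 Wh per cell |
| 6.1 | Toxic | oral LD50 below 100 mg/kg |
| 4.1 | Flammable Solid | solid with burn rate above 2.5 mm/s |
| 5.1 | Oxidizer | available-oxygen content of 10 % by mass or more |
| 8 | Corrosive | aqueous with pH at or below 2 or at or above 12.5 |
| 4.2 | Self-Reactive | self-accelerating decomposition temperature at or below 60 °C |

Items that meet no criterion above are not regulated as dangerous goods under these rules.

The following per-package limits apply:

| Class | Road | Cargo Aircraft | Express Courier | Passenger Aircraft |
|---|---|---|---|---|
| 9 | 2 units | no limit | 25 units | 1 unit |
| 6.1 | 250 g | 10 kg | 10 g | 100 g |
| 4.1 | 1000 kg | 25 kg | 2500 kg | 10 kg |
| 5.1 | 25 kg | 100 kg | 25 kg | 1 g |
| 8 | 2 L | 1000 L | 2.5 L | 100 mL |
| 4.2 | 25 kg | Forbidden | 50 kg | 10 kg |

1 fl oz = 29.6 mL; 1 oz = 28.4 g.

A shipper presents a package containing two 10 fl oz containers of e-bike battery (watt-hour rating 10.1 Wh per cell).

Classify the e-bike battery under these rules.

Not regulated

watt-hour rating 10.1 Wh per cell is not above 20 Wh per cell, so Class 9 does not apply.
No criterion is met, so the item is not regulated.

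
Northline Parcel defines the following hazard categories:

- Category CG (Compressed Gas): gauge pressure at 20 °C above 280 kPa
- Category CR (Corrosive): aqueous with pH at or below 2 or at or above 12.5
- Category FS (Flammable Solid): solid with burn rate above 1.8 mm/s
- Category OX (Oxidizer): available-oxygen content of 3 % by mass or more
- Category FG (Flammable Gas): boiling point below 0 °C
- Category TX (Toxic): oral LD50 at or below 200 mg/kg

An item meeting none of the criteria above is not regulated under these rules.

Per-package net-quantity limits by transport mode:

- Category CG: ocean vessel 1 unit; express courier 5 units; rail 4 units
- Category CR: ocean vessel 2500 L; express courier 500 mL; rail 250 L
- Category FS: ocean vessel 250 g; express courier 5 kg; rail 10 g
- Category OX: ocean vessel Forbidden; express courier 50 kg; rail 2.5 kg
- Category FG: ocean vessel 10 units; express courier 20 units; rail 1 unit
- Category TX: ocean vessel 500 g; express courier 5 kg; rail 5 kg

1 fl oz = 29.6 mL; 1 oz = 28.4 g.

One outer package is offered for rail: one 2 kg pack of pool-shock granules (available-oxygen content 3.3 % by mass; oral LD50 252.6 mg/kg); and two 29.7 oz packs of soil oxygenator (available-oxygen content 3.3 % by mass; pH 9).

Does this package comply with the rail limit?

With available-oxygen content 3.3 % by mass (≥ 3 % by mass), the pool-shock granules fall in Category OX.
With available-oxygen content 3.3 % by mass (≥ 3 % by mass), the soil oxygenator falls in Category OX.
Total Category OX: 2 kg + (two 29.7 oz packs = 1686.96 g) = 3686.96 g.
3686.96 g exceeds the rail limit of 2.5 kg for Category OX.

No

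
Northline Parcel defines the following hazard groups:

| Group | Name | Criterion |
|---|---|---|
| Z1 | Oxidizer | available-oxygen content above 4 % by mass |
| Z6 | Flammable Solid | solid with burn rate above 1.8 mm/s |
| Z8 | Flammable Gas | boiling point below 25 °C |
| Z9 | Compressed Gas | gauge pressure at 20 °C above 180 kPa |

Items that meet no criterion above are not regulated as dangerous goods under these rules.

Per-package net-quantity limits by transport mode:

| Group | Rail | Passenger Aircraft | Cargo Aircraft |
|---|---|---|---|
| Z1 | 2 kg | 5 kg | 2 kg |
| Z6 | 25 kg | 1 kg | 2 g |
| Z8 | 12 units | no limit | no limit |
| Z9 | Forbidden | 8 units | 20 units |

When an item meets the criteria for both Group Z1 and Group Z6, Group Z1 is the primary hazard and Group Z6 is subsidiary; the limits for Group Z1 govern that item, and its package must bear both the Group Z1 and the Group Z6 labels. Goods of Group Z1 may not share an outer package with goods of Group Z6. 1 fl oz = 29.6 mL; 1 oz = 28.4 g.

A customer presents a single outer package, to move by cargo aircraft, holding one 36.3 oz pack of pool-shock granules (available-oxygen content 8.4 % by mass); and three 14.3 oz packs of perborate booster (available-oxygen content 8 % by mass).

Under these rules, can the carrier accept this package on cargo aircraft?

Pool-shock granules: available-oxygen content 8.4 % by mass > 4 % by mass → Group Z1 (Oxidizer).
The perborate booster has available-oxygen content 8 % by mass, which is > 4 % by mass, so it is Group Z1 (Oxidizer).
Total Group Z1: (one 36.3 oz pack = 1030.92 g) + (three 14.3 oz packs = 1218.36 g) = 2249.28 g.
2249.28 g > 2 kg (cargo aircraft limit, Group Z1) — over the limit.

No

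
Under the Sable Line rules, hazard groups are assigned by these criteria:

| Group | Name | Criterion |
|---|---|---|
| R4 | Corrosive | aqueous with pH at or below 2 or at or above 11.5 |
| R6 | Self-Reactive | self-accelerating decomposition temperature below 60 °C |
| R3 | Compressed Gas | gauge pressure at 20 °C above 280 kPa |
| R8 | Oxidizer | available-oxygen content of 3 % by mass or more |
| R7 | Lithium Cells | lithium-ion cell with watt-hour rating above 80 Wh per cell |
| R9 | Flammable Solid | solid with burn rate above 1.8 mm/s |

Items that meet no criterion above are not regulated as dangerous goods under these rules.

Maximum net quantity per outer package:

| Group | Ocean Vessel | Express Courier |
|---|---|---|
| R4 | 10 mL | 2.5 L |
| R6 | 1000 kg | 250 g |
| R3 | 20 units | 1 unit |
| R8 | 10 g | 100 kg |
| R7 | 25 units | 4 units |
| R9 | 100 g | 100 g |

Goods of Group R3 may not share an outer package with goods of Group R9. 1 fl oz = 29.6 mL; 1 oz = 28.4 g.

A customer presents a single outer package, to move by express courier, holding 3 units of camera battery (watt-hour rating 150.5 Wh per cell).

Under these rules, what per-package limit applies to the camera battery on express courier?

4 units

With watt-hour rating 150.5 Wh per cell (> 80 Wh per cell), the camera battery falls in Group R7.
The express courier limit for Group R7 is 4 units.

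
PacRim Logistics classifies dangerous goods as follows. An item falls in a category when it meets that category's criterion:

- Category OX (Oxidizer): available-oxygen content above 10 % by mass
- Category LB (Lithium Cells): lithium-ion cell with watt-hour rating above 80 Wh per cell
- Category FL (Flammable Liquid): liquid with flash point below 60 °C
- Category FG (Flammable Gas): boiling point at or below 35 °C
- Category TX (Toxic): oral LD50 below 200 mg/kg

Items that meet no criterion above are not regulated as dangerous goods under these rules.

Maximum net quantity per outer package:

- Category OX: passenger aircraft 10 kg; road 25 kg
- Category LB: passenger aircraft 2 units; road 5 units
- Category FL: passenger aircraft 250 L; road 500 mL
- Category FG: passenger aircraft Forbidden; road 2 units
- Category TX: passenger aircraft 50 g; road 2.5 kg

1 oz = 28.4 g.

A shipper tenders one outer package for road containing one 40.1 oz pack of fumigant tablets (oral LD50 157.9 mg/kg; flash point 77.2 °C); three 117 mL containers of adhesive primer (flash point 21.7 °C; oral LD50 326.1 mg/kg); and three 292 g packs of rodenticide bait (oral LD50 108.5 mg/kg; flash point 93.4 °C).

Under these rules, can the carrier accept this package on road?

Yes

Oral LD50 157.9 mg/kg meets the Category TX criterion (Toxic), so the fumigant tablets are Category TX.
Flash point 21.7 °C meets the Category FL criterion (Flammable Liquid), so the adhesive primer is Category FL.
With oral LD50 108.5 mg/kg (< 200 mg/kg), the rodenticide bait falls in Category TX.
Category FL quantity: three 117 mL containers = 351 mL.
351 mL ≤ 500 mL (road limit, Category FL) — within limit.
Category TX net quantity: (one 40.1 oz pack = 1138.84 g) + (three 292 g packs = 876 g) = 2014.84 g.
2014.84 g ≤ 2.5 kg (road limit, Category TX) — within limit.
Every hazard category is within its road limit and no segregation rule is violated.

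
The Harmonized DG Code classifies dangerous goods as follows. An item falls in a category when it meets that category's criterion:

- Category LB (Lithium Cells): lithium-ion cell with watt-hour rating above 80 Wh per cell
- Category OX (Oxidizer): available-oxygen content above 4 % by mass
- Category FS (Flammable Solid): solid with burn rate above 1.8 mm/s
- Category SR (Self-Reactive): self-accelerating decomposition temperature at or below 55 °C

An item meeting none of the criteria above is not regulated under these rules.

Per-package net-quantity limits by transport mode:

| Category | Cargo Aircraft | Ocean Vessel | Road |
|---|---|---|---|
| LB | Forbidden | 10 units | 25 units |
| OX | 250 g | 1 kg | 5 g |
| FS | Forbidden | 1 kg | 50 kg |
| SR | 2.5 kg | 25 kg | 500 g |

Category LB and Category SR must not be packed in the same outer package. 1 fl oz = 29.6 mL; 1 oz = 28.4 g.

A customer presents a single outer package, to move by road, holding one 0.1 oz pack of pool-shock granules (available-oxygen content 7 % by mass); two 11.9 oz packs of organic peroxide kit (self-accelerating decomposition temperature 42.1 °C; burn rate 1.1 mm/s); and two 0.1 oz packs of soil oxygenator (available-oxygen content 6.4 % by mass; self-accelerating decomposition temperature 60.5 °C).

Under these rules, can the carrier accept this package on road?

No

Available-oxygen content 7 % by mass meets the Category OX criterion (Oxidizer), so the pool-shock granules are Category OX.
With self-accelerating decomposition temperature 42.1 °C (≤ 55 °C), the organic peroxide kit falls in Category SR.
The soil oxygenator has available-oxygen content 6.4 % by mass, which is > 4 % by mass, so it is Category OX (Oxidizer).
Total Category OX: (one 0.1 oz pack = 2.84 g) + (two 0.1 oz packs = 5.68 g) = 8.52 g.
8.52 g exceeds the road limit of 5 g for Category OX.
Category SR quantity: two 11.9 oz packs = 675.92 g.
675.92 g exceeds the road limit of 500 g for Category SR.
The segregation rule (Category LB with Category SR) does not apply to Category OX with Category SR.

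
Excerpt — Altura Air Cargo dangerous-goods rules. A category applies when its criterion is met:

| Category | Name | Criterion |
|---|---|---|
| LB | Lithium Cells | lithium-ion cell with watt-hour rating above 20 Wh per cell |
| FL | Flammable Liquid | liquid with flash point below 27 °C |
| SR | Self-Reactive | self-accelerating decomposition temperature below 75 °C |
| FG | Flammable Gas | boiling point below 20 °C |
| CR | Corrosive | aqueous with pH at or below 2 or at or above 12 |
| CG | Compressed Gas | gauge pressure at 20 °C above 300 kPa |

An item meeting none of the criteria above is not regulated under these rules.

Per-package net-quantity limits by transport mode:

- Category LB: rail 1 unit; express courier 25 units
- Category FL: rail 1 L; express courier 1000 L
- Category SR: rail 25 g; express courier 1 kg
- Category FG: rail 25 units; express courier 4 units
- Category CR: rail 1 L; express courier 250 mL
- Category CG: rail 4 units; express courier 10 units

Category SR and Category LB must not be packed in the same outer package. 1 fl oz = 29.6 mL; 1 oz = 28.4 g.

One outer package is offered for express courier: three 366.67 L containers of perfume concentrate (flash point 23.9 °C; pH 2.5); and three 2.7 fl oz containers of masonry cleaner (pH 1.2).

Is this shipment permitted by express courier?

Flash point 23.9 °C meets the Category FL criterion (Flammable Liquid), so the perfume concentrate is Category FL.
With pH 1.2 (≤ 2), the masonry cleaner falls in Category CR.
Category FL quantity: three 366.67 L containers = 1100.01 L.
That exceeds the Category FL express courier limit of 1000 L.
Category CR quantity: three 2.7 fl oz containers = 239.76 mL.
239.76 mL is within the express courier limit of 250 mL for Category CR.
The segregation rule (Category SR with Category LB) does not apply to Category FL with Category CR.

No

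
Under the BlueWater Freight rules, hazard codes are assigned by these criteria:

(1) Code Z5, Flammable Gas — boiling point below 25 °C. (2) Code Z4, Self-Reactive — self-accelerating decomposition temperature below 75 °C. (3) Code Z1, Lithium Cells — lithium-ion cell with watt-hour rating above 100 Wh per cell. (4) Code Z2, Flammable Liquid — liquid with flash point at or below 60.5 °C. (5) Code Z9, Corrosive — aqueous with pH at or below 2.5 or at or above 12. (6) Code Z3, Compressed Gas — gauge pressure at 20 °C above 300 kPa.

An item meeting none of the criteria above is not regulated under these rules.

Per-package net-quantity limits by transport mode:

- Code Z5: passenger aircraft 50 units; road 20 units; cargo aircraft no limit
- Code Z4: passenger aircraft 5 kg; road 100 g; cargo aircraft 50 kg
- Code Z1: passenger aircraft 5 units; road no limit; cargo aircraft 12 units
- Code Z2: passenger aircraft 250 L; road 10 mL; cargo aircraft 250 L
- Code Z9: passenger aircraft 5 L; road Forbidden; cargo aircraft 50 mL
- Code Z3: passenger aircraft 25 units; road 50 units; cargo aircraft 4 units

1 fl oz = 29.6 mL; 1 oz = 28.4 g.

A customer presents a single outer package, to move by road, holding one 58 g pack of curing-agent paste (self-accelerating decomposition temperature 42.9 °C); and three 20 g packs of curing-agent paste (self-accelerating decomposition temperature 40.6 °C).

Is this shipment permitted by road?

No

Self-accelerating decomposition temperature 42.9 °C meets the Code Z4 criterion (Self-Reactive), so the curing-agent paste is Code Z4.
The curing-agent paste has self-accelerating decomposition temperature 40.6 °C, which is < 75 °C, so it is Code Z4 (Self-Reactive).
Code Z4 net quantity: 58 g + (three 20 g packs = 60 g) = 118 g.
118 g exceeds the road limit of 100 g for Code Z4.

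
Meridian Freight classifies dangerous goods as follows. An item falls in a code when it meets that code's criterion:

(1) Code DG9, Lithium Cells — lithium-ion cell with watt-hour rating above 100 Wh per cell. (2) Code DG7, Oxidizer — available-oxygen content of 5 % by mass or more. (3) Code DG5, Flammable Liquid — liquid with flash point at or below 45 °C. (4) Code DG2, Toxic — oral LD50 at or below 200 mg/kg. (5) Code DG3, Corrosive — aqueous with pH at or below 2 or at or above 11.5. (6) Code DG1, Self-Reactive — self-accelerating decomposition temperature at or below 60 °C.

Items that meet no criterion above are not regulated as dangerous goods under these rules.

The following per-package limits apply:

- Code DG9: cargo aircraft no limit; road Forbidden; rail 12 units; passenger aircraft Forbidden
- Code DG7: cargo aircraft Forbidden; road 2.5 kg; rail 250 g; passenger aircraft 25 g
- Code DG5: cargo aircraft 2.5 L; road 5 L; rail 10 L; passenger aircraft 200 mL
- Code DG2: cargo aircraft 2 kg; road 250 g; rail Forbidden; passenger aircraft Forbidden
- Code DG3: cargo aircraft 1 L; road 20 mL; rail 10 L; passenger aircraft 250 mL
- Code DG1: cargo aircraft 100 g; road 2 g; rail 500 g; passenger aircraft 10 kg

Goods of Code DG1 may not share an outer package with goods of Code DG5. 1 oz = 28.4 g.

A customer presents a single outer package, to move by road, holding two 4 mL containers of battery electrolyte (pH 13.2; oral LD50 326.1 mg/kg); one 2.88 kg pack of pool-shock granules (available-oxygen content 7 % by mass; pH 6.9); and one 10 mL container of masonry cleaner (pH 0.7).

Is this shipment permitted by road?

No

The battery electrolyte has pH 13.2, which is ≥ 11.5, so it is Code DG3 (Corrosive).
With available-oxygen content 7 % by mass (≥ 5 % by mass), the pool-shock granules fall in Code DG7.
The masonry cleaner has pH 0.7, which is ≤ 2, so it is Code DG3 (Corrosive).
Total Code DG3: (two 4 mL containers = 8 mL) + 10 mL = 18 mL.
18 mL ≤ 20 mL (road limit, Code DG3) — within limit.
Code DG7 quantity: 2.88 kg.
2.88 kg exceeds the road limit of 2.5 kg for Code DG7.
The segregation rule (Code DG1 with Code DG5) does not apply to Code DG3 with Code DG7.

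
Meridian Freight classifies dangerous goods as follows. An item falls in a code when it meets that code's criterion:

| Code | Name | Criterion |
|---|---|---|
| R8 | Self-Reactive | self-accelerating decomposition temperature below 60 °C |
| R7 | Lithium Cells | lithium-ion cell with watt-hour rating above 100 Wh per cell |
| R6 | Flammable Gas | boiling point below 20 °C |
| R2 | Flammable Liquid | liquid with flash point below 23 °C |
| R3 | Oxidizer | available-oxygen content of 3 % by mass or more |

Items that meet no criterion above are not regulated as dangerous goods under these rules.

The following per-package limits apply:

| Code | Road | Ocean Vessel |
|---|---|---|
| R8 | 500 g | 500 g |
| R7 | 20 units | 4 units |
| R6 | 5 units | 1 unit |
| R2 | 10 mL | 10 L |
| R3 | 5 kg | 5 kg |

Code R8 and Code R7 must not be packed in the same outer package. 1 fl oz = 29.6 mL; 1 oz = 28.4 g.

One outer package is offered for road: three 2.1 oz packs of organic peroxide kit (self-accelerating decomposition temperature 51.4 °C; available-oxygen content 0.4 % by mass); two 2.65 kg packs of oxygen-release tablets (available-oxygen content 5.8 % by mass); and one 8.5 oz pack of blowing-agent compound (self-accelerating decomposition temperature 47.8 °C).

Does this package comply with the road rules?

The organic peroxide kit has self-accelerating decomposition temperature 51.4 °C, which is < 60 °C, so it is Code R8 (Self-Reactive).
The oxygen-release tablets have available-oxygen content 5.8 % by mass, which is ≥ 3 % by mass, so they are Code R3 (Oxidizer).
Blowing-agent compound: self-accelerating decomposition temperature 47.8 °C < 60 °C → Code R8 (Self-Reactive).
Code R3 quantity: two 2.65 kg packs = 5.3 kg.
5.3 kg exceeds the road limit of 5 kg for Code R3.
Total Code R8: (three 2.1 oz packs = 178.92 g) + (one 8.5 oz pack = 241.4 g) = 420.32 g.
420.32 g is within the road limit of 500 g for Code R8.
The segregation rule (Code R8 with Code R7) does not apply to Code R3 with Code R8.

No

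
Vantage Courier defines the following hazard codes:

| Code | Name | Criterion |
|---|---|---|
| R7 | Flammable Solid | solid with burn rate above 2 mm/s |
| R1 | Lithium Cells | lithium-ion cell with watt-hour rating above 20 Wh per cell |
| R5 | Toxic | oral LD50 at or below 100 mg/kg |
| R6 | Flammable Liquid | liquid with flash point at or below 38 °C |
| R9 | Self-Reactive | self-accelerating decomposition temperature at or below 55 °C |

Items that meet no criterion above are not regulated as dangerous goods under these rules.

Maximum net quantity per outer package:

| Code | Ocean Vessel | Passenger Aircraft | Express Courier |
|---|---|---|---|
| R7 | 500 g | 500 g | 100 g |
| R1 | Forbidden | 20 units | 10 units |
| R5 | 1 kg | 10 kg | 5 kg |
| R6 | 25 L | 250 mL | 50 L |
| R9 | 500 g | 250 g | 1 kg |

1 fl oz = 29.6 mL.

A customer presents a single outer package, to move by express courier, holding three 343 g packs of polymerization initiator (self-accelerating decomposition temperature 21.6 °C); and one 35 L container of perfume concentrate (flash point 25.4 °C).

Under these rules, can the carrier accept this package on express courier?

No

With self-accelerating decomposition temperature 21.6 °C (≤ 55 °C), the polymerization initiator falls in Code R9.
With flash point 25.4 °C (≤ 38 °C), the perfume concentrate falls in Code R6.
Code R9 quantity: three 343 g packs = 1.029 kg.
1.029 kg > 1 kg (express courier limit, Code R9) — over the limit.
Code R6 quantity: 35 L.
35 L ≤ 50 L (express courier limit, Code R6) — within limit.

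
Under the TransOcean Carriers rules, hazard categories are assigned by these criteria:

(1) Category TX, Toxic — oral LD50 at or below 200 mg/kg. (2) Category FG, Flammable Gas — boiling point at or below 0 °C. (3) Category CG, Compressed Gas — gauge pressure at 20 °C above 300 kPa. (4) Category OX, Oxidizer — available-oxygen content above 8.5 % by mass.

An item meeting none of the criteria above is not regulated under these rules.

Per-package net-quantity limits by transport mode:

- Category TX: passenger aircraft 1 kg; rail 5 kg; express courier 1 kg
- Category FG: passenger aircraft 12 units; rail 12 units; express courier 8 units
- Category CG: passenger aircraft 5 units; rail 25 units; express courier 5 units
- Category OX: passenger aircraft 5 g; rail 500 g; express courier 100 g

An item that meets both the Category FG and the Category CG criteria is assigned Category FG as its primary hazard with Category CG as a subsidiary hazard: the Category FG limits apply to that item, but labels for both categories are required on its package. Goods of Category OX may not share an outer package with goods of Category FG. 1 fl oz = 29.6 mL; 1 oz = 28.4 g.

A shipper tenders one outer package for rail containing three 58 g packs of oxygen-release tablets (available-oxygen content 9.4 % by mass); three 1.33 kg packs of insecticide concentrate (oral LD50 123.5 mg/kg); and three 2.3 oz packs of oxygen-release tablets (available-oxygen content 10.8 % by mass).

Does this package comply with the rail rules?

Oxygen-release tablets: available-oxygen content 9.4 % by mass > 8.5 % by mass → Category OX (Oxidizer).
With oral LD50 123.5 mg/kg (≤ 200 mg/kg), the insecticide concentrate falls in Category TX.
The oxygen-release tablets have available-oxygen content 10.8 % by mass, which is > 8.5 % by mass, so they are Category OX (Oxidizer).
Category OX net quantity: (three 58 g packs = 174 g) + (three 2.3 oz packs = 195.96 g) = 369.96 g.
369.96 g ≤ 500 g (rail limit, Category OX) — within limit.
Category TX quantity: three 1.33 kg packs = 3.99 kg.
3.99 kg is within the rail limit of 5 kg for Category TX.
The segregation rule (Category OX with Category FG) does not apply to Category OX with Category TX.
Every hazard category is within its rail limit and no segregation rule is violated.

Yes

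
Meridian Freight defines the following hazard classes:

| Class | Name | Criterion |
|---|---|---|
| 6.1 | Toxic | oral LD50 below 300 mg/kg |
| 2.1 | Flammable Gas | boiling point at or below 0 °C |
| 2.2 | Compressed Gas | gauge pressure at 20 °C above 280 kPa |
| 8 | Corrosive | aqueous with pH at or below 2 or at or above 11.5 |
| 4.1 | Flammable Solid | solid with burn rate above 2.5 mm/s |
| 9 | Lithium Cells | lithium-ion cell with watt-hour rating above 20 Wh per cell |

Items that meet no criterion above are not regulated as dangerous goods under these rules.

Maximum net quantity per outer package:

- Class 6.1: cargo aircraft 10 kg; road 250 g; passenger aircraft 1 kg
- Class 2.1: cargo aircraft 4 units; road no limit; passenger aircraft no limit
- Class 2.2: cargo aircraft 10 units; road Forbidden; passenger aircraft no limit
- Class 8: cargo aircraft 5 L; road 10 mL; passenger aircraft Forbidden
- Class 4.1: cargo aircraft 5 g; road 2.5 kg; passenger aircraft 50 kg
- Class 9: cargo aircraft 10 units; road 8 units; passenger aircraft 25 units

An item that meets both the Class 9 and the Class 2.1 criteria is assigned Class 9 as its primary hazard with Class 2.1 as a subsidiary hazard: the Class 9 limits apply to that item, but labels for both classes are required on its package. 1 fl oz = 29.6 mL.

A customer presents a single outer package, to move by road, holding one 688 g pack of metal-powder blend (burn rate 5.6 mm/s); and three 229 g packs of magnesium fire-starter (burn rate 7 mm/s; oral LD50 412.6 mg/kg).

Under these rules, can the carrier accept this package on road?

Yes

Burn rate 5.6 mm/s meets the Class 4.1 criterion (Flammable Solid), so the metal-powder blend is Class 4.1.
Magnesium fire-starter: burn rate 7 mm/s > 2.5 mm/s → Class 4.1 (Flammable Solid).
Total Class 4.1: 688 g + (three 229 g packs = 687 g) = 1.375 kg.
1.375 kg ≤ 2.5 kg (road limit, Class 4.1) — within limit.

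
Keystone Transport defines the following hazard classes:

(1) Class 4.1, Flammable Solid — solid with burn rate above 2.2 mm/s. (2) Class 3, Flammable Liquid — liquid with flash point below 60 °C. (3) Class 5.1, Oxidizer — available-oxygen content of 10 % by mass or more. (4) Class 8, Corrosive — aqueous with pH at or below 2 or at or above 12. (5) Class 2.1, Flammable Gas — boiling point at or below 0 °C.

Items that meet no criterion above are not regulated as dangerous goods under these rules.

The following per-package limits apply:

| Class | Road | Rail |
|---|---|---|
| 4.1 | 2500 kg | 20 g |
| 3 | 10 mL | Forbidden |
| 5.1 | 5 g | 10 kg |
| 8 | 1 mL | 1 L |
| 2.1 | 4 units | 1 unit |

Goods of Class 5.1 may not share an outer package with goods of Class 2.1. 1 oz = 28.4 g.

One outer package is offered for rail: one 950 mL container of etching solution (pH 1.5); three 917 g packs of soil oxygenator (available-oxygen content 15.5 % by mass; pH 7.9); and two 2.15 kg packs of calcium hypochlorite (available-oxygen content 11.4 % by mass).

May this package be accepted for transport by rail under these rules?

Etching solution: pH 1.5 ≤ 2 → Class 8 (Corrosive).
With available-oxygen content 15.5 % by mass (≥ 10 % by mass), the soil oxygenator falls in Class 5.1.
With available-oxygen content 11.4 % by mass (≥ 10 % by mass), the calcium hypochlorite falls in Class 5.1.
Total Class 5.1: (three 917 g packs = 2.751 kg) + (two 2.15 kg packs = 4.3 kg) = 7.051 kg.
7.051 kg ≤ 10 kg (rail limit, Class 5.1) — within limit.
Class 8 quantity: 950 mL.
That is within the Class 8 rail limit of 1 L.
The segregation rule (Class 5.1 with Class 2.1) does not apply to Class 5.1 with Class 8.
Every hazard class is within its rail limit and no segregation rule is violated.

Yes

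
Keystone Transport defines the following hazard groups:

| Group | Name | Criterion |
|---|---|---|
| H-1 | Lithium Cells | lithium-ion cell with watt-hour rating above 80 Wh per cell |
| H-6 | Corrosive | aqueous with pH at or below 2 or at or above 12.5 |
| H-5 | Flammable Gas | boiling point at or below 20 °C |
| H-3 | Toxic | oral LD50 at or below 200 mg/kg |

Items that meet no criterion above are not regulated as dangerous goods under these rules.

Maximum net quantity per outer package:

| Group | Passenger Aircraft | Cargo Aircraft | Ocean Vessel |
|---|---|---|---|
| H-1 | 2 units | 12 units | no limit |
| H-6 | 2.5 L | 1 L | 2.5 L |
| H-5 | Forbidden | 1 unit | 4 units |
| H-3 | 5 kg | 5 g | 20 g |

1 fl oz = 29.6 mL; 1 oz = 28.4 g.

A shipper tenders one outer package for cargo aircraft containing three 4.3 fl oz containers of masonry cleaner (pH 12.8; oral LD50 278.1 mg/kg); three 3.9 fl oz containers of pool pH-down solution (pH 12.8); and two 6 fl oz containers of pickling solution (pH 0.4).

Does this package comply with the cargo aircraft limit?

No

With pH 12.8 (≥ 12.5), the masonry cleaner falls in Group H-6.
Pool pH-down solution: pH 12.8 ≥ 12.5 → Group H-6 (Corrosive).
pH 0.4 meets the Group H-6 criterion (Corrosive), so the pickling solution is Group H-6.
Total Group H-6: (three 4.3 fl oz containers = 381.84 mL) + (three 3.9 fl oz containers = 346.32 mL) + (two 6 fl oz containers = 355.2 mL) = 1083.36 mL.
1083.36 mL > 1 L (cargo aircraft limit, Group H-6) — over the limit.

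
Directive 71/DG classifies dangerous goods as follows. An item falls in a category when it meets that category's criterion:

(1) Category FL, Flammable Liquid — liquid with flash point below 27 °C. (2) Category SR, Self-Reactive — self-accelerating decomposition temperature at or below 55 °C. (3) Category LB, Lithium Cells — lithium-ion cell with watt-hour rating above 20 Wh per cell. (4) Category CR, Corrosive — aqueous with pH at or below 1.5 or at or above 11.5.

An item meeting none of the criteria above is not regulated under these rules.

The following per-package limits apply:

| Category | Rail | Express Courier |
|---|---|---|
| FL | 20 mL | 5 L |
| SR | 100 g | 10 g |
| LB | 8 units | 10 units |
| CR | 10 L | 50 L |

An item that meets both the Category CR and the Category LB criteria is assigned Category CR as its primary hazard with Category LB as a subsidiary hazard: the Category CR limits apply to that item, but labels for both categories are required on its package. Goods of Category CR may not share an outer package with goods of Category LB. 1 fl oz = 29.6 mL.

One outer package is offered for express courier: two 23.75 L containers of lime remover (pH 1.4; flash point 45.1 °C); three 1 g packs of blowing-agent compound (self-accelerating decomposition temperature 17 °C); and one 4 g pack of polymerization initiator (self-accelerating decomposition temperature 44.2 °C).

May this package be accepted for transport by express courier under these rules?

The lime remover has pH 1.4, which is ≤ 1.5, so it is Category CR (Corrosive).
The blowing-agent compound has self-accelerating decomposition temperature 17 °C, which is ≤ 55 °C, so it is Category SR (Self-Reactive).
Self-accelerating decomposition temperature 44.2 °C meets the Category SR criterion (Self-Reactive), so the polymerization initiator is Category SR.
Category SR net quantity: (three 1 g packs = 3 g) + 4 g = 7 g.
7 g is within the express courier limit of 10 g for Category SR.
Category CR quantity: two 23.75 L containers = 47.5 L.
47.5 L is within the express courier limit of 50 L for Category CR.
The segregation rule (Category CR with Category LB) does not apply to Category SR with Category CR.
Every hazard category is within its express courier limit and no segregation rule is violated.

Yes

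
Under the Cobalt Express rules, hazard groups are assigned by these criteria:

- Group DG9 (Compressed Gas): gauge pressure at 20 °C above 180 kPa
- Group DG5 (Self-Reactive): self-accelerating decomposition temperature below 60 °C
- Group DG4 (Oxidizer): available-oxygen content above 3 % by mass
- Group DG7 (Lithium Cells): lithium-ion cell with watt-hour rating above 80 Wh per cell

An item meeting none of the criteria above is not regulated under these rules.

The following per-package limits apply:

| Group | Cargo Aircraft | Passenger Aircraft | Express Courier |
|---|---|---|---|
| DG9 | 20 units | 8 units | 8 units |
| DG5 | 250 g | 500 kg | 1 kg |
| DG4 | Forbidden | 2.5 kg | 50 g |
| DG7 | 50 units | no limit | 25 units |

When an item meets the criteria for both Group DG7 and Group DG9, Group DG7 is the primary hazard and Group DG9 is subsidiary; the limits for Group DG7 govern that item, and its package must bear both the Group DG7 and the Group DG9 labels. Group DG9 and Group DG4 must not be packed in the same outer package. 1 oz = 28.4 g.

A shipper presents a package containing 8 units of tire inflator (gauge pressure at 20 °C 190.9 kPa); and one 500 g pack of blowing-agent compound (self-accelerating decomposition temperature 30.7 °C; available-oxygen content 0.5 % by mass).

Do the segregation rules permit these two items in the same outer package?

Yes

The tire inflator has gauge pressure at 20 °C 190.9 kPa, which is > 180 kPa, so it is Group DG9 (Compressed Gas).
With self-accelerating decomposition temperature 30.7 °C (< 60 °C), the blowing-agent compound falls in Group DG5.
No segregation rule bars Group DG9 with Group DG5.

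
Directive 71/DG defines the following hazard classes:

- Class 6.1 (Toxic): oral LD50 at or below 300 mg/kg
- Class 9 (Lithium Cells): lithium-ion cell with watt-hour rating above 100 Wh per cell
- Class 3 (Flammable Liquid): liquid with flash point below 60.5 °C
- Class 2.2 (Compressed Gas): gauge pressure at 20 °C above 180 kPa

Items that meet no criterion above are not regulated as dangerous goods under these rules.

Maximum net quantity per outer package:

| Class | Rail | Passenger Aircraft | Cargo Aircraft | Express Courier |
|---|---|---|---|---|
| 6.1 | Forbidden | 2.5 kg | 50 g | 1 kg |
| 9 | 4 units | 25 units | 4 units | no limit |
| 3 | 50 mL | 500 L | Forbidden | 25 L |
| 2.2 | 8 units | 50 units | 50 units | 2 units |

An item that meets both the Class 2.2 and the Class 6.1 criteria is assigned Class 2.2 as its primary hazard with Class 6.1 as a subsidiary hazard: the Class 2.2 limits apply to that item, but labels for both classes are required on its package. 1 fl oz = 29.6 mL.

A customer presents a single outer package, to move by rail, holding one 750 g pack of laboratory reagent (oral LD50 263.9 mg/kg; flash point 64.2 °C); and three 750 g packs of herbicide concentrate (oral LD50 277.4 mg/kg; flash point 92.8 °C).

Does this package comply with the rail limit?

Oral LD50 263.9 mg/kg meets the Class 6.1 criterion (Toxic), so the laboratory reagent is Class 6.1.
The herbicide concentrate has oral LD50 277.4 mg/kg, which is ≤ 300 mg/kg, so it is Class 6.1 (Toxic).
Class 6.1 net quantity: 750 g + (three 750 g packs = 2.25 kg) = 3 kg.
By rail, Class 6.1 is Forbidden regardless of quantity.

No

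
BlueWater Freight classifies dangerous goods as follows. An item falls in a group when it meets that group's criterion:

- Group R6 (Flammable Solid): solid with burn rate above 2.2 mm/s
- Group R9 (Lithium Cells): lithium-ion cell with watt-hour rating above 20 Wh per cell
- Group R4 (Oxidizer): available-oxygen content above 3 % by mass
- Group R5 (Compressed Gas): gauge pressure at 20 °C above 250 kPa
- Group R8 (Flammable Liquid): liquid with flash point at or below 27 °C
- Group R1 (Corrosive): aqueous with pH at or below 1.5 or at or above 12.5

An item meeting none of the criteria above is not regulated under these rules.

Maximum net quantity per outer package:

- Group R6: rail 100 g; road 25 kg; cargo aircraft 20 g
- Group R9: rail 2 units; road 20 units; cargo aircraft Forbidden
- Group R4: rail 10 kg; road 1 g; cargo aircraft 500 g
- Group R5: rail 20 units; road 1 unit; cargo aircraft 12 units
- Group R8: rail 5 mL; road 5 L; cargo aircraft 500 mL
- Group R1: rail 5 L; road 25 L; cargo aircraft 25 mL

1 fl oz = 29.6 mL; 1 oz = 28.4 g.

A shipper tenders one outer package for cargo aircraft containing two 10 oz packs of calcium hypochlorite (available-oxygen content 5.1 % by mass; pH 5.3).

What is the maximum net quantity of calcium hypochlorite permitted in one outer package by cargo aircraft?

Calcium hypochlorite: available-oxygen content 5.1 % by mass > 3 % by mass → Group R4 (Oxidizer).
The cargo aircraft limit for Group R4 is 500 g.

500 g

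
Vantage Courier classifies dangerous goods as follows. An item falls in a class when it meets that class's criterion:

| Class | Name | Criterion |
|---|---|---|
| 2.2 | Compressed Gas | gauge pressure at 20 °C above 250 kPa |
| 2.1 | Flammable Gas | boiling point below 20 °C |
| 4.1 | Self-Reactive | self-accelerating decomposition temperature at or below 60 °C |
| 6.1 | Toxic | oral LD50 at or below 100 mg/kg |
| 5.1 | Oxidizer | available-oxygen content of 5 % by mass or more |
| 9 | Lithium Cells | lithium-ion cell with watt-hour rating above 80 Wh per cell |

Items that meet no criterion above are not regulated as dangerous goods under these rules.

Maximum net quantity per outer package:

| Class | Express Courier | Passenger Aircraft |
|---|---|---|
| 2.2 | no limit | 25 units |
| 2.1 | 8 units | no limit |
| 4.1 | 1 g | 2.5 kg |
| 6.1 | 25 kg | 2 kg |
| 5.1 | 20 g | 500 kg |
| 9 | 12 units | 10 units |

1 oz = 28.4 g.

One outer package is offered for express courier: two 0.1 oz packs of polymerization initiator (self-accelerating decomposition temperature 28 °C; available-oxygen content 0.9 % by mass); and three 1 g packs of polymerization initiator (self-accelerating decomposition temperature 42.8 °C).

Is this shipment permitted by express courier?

Polymerization initiator: self-accelerating decomposition temperature 28 °C ≤ 60 °C → Class 4.1 (Self-Reactive).
Self-accelerating decomposition temperature 42.8 °C meets the Class 4.1 criterion (Self-Reactive), so the polymerization initiator is Class 4.1.
Total Class 4.1: (two 0.1 oz packs = 5.68 g) + (three 1 g packs = 3 g) = 8.68 g.
8.68 g > 1 g (express courier limit, Class 4.1) — over the limit.

No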